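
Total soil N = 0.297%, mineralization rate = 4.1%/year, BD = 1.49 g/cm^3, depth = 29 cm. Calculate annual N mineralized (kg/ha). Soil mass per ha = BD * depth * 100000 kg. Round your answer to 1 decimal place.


Step 1: Soil mass per ha = BD * depth * 100000 = 1.49 * 29 * 100000 = 4321000 kg
Step 2: Total N pool = soil mass * N%/100 = 4321000 * 0.297/100 = 12833.37 kg/ha
Step 3: N mineralized = N pool * rate%/100 = 12833.37 * 4.1/100 = 526.2 kg/ha/yr

526.2


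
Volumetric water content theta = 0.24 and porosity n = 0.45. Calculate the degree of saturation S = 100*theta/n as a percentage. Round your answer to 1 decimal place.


Step 1: S = 100 * theta_v / n
Step 2: S = 100 * 0.24 / 0.45
Step 3: S = 53.3%

53.3


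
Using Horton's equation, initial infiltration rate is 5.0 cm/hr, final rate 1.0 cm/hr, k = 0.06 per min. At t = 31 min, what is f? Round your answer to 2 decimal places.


Step 1: f = fc + (f0 - fc) * exp(-k * t)
Step 2: exp(-0.06 * 31) = 0.155673
Step 3: f = 1.0 + (5.0 - 1.0) * 0.155673
Step 4: f = 1.0 + 4.0 * 0.155673
Step 5: f = 1.62 cm/hr

1.62


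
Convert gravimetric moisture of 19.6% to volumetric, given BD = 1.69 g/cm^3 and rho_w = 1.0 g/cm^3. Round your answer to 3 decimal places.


Step 1: theta = (w / 100) * BD / rho_w
Step 2: theta = (19.6 / 100) * 1.69 / 1.0
Step 3: theta = 0.196 * 1.69
Step 4: theta = 0.331

0.331


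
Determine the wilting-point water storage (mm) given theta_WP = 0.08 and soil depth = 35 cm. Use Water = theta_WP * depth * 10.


Step 1: Water (mm) = theta_WP * depth * 10
Step 2: Water = 0.08 * 35 * 10
Step 3: Water = 28.0 mm

28.0


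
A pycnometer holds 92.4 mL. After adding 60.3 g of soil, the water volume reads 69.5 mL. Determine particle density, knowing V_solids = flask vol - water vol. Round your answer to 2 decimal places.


Step 1: Volume of solids = flask volume - water volume with soil
Step 2: V_solids = 92.4 - 69.5 = 22.9 mL
Step 3: Particle density = mass / V_solids = 60.3 / 22.9 = 2.63 g/cm^3

2.63


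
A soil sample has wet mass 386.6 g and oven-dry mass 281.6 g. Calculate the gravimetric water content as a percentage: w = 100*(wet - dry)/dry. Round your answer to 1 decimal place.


Step 1: Water mass = wet - dry = 386.6 - 281.6 = 105.0 g
Step 2: w = 100 * water mass / dry mass
Step 3: w = 100 * 105.0 / 281.6 = 37.3%

37.3


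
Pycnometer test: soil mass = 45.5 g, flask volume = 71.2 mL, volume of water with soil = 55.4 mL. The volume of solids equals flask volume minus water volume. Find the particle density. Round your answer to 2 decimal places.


Step 1: Volume of solids = flask volume - water volume with soil
Step 2: V_solids = 71.2 - 55.4 = 15.8 mL
Step 3: Particle density = mass / V_solids = 45.5 / 15.8 = 2.88 g/cm^3

2.88


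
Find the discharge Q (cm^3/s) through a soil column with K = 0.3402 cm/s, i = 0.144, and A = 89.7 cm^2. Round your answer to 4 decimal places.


Step 1: Apply Darcy's law: Q = K * i * A
Step 2: Q = 0.3402 * 0.144 * 89.7
Step 3: Q = 4.3943 cm^3/s

4.3943


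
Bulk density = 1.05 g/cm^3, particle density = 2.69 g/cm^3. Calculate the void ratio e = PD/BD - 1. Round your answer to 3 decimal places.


Step 1: e = PD / BD - 1
Step 2: e = 2.69 / 1.05 - 1
Step 3: e = 2.5619 - 1
Step 4: e = 1.562

1.562


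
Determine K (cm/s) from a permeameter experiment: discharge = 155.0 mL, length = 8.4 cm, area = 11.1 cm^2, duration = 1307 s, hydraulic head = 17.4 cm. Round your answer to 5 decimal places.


Step 1: K = Q * L / (A * t * h)
Step 2: Numerator = 155.0 * 8.4 = 1302.0
Step 3: Denominator = 11.1 * 1307 * 17.4 = 252433.98
Step 4: K = 1302.0 / 252433.98 = 0.00516 cm/s

0.00516


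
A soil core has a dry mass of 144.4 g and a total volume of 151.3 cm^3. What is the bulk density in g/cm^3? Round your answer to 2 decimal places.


Step 1: Identify the formula: BD = dry mass / volume
Step 2: Substitute values: BD = 144.4 / 151.3
Step 3: BD = 0.95 g/cm^3

0.95


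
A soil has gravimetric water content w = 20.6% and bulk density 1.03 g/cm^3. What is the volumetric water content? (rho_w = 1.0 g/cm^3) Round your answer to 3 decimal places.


Step 1: theta = (w / 100) * BD / rho_w
Step 2: theta = (20.6 / 100) * 1.03 / 1.0
Step 3: theta = 0.206 * 1.03
Step 4: theta = 0.212

0.212


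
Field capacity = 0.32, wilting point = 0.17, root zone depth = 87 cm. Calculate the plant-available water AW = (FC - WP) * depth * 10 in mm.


Step 1: Available water = (FC - WP) * depth * 10
Step 2: AW = (0.32 - 0.17) * 87 * 10
Step 3: AW = 0.15 * 87 * 10
Step 4: AW = 130.5 mm

130.5


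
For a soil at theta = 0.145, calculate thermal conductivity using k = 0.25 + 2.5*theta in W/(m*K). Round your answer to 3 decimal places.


Step 1: k = 0.25 + 2.5 * theta
Step 2: k = 0.25 + 2.5 * 0.145
Step 3: k = 0.25 + 0.363
Step 4: k = 0.613 W/(m*K)

0.613


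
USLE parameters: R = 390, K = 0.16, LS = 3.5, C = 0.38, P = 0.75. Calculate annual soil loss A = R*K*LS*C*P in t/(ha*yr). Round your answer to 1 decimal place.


Step 1: A = R * K * LS * C * P
Step 2: R * K = 390 * 0.16 = 62.4
Step 3: (R*K) * LS = 62.4 * 3.5 = 218.4
Step 4: * C * P = 218.4 * 0.38 * 0.75 = 62.2
Step 5: A = 62.2 t/(ha*yr)

62.2


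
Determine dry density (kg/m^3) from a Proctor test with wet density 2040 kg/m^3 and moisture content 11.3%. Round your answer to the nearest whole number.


Step 1: Dry density = wet density / (1 + w/100)
Step 2: Dry density = 2040 / (1 + 11.3/100)
Step 3: Dry density = 2040 / 1.113
Step 4: Dry density = 1833 kg/m^3

1833


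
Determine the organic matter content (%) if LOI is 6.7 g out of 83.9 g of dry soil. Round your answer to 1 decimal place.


Step 1: OM% = 100 * LOI / sample mass
Step 2: OM = 100 * 6.7 / 83.9
Step 3: OM = 8.0%

8.0


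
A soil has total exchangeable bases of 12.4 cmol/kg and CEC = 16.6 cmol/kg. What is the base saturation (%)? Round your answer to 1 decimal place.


Step 1: BS = 100 * (sum of bases) / CEC
Step 2: BS = 100 * 12.4 / 16.6
Step 3: BS = 74.7%

74.7


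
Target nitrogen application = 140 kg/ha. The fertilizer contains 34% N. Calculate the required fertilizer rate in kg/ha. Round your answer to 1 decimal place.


Step 1: Fertilizer rate = target N / (N content / 100)
Step 2: Rate = 140 / (34 / 100)
Step 3: Rate = 140 / 0.34
Step 4: Rate = 411.8 kg/ha

411.8


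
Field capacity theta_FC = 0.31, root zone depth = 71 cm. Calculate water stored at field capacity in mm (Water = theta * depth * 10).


Step 1: Water (mm) = theta_FC * depth (cm) * 10
Step 2: Water = 0.31 * 71 * 10
Step 3: Water = 220.1 mm

220.1


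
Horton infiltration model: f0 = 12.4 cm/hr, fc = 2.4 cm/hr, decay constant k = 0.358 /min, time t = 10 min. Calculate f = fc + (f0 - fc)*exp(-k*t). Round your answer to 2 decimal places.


Step 1: f = fc + (f0 - fc) * exp(-k * t)
Step 2: exp(-0.358 * 10) = 0.027876
Step 3: f = 2.4 + (12.4 - 2.4) * 0.027876
Step 4: f = 2.4 + 10.0 * 0.027876
Step 5: f = 2.68 cm/hr

2.68


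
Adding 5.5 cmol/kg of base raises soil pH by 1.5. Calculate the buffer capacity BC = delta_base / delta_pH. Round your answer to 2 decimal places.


Step 1: BC = change in base / change in pH
Step 2: BC = 5.5 / 1.5
Step 3: BC = 3.67 cmol/(kg*pH unit)

3.67


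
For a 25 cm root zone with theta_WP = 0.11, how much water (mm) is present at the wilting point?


Step 1: Water (mm) = theta_WP * depth * 10
Step 2: Water = 0.11 * 25 * 10
Step 3: Water = 27.5 mm

27.5


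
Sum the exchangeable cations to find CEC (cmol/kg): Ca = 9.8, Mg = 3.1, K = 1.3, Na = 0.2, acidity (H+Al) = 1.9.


Step 1: CEC = Ca + Mg + K + Na + (H+Al)
Step 2: CEC = 9.8 + 3.1 + 1.3 + 0.2 + 1.9
Step 3: CEC = 16.3 cmol/kg

16.3


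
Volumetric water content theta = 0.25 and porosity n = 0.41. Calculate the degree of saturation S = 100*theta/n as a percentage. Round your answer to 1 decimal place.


Step 1: S = 100 * theta_v / n
Step 2: S = 100 * 0.25 / 0.41
Step 3: S = 61.0%

61.0


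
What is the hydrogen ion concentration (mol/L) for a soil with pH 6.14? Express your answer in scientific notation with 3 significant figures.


Step 1: [H+] = 10^(-pH)
Step 2: [H+] = 10^(-6.14)
Step 3: [H+] = 7.24e-07 mol/L

7.24e-07


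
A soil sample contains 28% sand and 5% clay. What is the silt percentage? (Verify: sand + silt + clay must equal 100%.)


Step 1: sand + silt + clay = 100%
Step 2: silt = 100 - sand - clay
Step 3: silt = 100 - 28 - 5
Step 4: silt = 67%

67


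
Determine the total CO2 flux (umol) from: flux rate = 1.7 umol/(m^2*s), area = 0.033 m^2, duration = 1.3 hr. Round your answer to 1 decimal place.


Step 1: Convert time to seconds: 1.3 hr * 3600 = 4680.0 s
Step 2: Total = flux * area * time_s
Step 3: Total = 1.7 * 0.033 * 4680.0
Step 4: Total = 262.5 umol

262.5


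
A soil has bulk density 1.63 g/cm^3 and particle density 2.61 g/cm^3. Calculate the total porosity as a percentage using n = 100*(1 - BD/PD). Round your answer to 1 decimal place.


Step 1: Formula: n = 100 * (1 - BD / PD)
Step 2: n = 100 * (1 - 1.63 / 2.61)
Step 3: n = 100 * (1 - 0.62452)
Step 4: n = 37.5%

37.5


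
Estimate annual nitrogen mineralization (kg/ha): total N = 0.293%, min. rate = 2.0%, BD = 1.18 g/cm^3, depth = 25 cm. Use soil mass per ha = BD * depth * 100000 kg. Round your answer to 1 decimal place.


Step 1: Soil mass per ha = BD * depth * 100000 = 1.18 * 25 * 100000 = 2950000 kg
Step 2: Total N pool = soil mass * N%/100 = 2950000 * 0.293/100 = 8643.5 kg/ha
Step 3: N mineralized = N pool * rate%/100 = 8643.5 * 2.0/100 = 172.9 kg/ha/yr

172.9


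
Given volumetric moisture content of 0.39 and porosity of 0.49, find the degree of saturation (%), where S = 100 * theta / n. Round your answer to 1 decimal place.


Step 1: S = 100 * theta_v / n
Step 2: S = 100 * 0.39 / 0.49
Step 3: S = 79.6%

79.6


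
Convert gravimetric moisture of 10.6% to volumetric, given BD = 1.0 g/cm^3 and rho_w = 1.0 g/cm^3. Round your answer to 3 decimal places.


Step 1: theta = (w / 100) * BD / rho_w
Step 2: theta = (10.6 / 100) * 1.0 / 1.0
Step 3: theta = 0.106 * 1.0
Step 4: theta = 0.106

0.106


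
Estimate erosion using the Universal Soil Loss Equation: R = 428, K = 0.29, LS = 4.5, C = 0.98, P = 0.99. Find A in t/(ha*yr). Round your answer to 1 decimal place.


Step 1: A = R * K * LS * C * P
Step 2: R * K = 428 * 0.29 = 124.12
Step 3: (R*K) * LS = 124.12 * 4.5 = 558.54
Step 4: * C * P = 558.54 * 0.98 * 0.99 = 541.9
Step 5: A = 541.9 t/(ha*yr)

541.9


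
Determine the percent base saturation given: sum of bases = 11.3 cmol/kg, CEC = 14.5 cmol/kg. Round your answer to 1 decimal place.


Step 1: BS = 100 * (sum of bases) / CEC
Step 2: BS = 100 * 11.3 / 14.5
Step 3: BS = 77.9%

77.9


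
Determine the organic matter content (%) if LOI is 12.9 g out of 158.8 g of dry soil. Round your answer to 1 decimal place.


Step 1: OM% = 100 * LOI / sample mass
Step 2: OM = 100 * 12.9 / 158.8
Step 3: OM = 8.1%

8.1


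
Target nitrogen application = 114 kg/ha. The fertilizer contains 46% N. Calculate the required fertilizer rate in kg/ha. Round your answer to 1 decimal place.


Step 1: Fertilizer rate = target N / (N content / 100)
Step 2: Rate = 114 / (46 / 100)
Step 3: Rate = 114 / 0.46
Step 4: Rate = 247.8 kg/ha

247.8


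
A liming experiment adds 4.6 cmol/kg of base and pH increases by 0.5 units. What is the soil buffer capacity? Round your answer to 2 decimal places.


Step 1: BC = change in base / change in pH
Step 2: BC = 4.6 / 0.5
Step 3: BC = 9.2 cmol/(kg*pH unit)

9.2


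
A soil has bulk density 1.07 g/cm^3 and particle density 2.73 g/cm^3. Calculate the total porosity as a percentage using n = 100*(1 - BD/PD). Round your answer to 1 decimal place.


Step 1: Formula: n = 100 * (1 - BD / PD)
Step 2: n = 100 * (1 - 1.07 / 2.73)
Step 3: n = 100 * (1 - 0.39194)
Step 4: n = 60.8%

60.8


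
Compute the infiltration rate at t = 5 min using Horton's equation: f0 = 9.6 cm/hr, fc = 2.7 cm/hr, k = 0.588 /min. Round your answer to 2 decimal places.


Step 1: f = fc + (f0 - fc) * exp(-k * t)
Step 2: exp(-0.588 * 5) = 0.052866
Step 3: f = 2.7 + (9.6 - 2.7) * 0.052866
Step 4: f = 2.7 + 6.9 * 0.052866
Step 5: f = 3.06 cm/hr

3.06


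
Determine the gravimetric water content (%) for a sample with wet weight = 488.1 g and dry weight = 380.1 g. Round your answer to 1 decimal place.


Step 1: Water mass = wet - dry = 488.1 - 380.1 = 108.0 g
Step 2: w = 100 * water mass / dry mass
Step 3: w = 100 * 108.0 / 380.1 = 28.4%

28.4


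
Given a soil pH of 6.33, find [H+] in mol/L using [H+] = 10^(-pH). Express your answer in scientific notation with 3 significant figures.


Step 1: [H+] = 10^(-pH)
Step 2: [H+] = 10^(-6.33)
Step 3: [H+] = 4.68e-07 mol/L

4.68e-07


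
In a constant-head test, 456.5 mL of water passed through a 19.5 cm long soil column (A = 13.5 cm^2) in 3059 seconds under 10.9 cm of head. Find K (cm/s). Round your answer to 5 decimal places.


Step 1: K = Q * L / (A * t * h)
Step 2: Numerator = 456.5 * 19.5 = 8901.75
Step 3: Denominator = 13.5 * 3059 * 10.9 = 450131.85
Step 4: K = 8901.75 / 450131.85 = 0.01978 cm/s

0.01978


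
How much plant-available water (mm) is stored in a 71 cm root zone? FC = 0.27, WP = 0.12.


Step 1: Available water = (FC - WP) * depth * 10
Step 2: AW = (0.27 - 0.12) * 71 * 10
Step 3: AW = 0.15 * 71 * 10
Step 4: AW = 106.5 mm

106.5


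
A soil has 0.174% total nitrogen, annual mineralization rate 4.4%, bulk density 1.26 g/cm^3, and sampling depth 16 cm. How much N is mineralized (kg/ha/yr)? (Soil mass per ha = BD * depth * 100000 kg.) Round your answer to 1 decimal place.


Step 1: Soil mass per ha = BD * depth * 100000 = 1.26 * 16 * 100000 = 2016000 kg
Step 2: Total N pool = soil mass * N%/100 = 2016000 * 0.174/100 = 3507.84 kg/ha
Step 3: N mineralized = N pool * rate%/100 = 3507.84 * 4.4/100 = 154.3 kg/ha/yr

154.3


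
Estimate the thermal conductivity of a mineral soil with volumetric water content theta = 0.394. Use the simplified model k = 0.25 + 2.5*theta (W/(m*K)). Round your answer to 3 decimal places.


Step 1: k = 0.25 + 2.5 * theta
Step 2: k = 0.25 + 2.5 * 0.394
Step 3: k = 0.25 + 0.985
Step 4: k = 1.235 W/(m*K)

1.235


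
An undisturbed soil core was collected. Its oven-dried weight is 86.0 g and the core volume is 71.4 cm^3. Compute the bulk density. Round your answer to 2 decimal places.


Step 1: Identify the formula: BD = dry mass / volume
Step 2: Substitute values: BD = 86.0 / 71.4
Step 3: BD = 1.2 g/cm^3

1.2


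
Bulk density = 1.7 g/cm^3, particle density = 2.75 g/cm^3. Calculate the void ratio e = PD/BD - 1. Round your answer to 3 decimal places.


Step 1: e = PD / BD - 1
Step 2: e = 2.75 / 1.7 - 1
Step 3: e = 1.61765 - 1
Step 4: e = 0.618

0.618


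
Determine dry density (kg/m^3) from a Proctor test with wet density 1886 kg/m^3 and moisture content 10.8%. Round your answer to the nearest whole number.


Step 1: Dry density = wet density / (1 + w/100)
Step 2: Dry density = 1886 / (1 + 10.8/100)
Step 3: Dry density = 1886 / 1.108
Step 4: Dry density = 1702 kg/m^3

1702


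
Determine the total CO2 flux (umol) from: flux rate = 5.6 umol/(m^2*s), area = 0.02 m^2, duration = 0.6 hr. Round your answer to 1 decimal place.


Step 1: Convert time to seconds: 0.6 hr * 3600 = 2160.0 s
Step 2: Total = flux * area * time_s
Step 3: Total = 5.6 * 0.02 * 2160.0
Step 4: Total = 241.9 umol

241.9


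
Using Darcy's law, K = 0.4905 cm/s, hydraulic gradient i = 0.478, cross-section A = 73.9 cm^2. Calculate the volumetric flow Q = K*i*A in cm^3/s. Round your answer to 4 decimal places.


Step 1: Apply Darcy's law: Q = K * i * A
Step 2: Q = 0.4905 * 0.478 * 73.9
Step 3: Q = 17.3265 cm^3/s

17.3265


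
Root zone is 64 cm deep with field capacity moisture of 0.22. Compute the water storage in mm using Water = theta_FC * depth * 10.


Step 1: Water (mm) = theta_FC * depth (cm) * 10
Step 2: Water = 0.22 * 64 * 10
Step 3: Water = 140.8 mm

140.8


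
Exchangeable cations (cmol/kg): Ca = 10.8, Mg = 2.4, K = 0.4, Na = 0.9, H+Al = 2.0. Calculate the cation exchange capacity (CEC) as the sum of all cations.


Step 1: CEC = Ca + Mg + K + Na + (H+Al)
Step 2: CEC = 10.8 + 2.4 + 0.4 + 0.9 + 2.0
Step 3: CEC = 16.5 cmol/kg

16.5


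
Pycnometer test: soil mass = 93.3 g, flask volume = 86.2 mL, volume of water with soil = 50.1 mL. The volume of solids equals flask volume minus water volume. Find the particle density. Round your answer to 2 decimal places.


Step 1: Volume of solids = flask volume - water volume with soil
Step 2: V_solids = 86.2 - 50.1 = 36.1 mL
Step 3: Particle density = mass / V_solids = 93.3 / 36.1 = 2.58 g/cm^3

2.58


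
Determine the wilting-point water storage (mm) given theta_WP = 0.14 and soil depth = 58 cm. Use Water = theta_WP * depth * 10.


Step 1: Water (mm) = theta_WP * depth * 10
Step 2: Water = 0.14 * 58 * 10
Step 3: Water = 81.2 mm

81.2


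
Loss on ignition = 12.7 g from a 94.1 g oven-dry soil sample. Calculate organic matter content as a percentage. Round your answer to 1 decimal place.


Step 1: OM% = 100 * LOI / sample mass
Step 2: OM = 100 * 12.7 / 94.1
Step 3: OM = 13.5%

13.5


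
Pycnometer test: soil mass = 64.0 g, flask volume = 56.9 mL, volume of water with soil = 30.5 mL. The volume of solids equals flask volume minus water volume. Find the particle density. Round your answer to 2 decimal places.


Step 1: Volume of solids = flask volume - water volume with soil
Step 2: V_solids = 56.9 - 30.5 = 26.4 mL
Step 3: Particle density = mass / V_solids = 64.0 / 26.4 = 2.42 g/cm^3

2.42


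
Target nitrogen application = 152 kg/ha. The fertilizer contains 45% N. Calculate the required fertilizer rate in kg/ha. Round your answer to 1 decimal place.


Step 1: Fertilizer rate = target N / (N content / 100)
Step 2: Rate = 152 / (45 / 100)
Step 3: Rate = 152 / 0.45
Step 4: Rate = 337.8 kg/ha

337.8


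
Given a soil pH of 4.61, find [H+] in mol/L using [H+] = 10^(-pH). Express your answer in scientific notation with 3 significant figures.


Step 1: [H+] = 10^(-pH)
Step 2: [H+] = 10^(-4.61)
Step 3: [H+] = 2.45e-05 mol/L

2.45e-05


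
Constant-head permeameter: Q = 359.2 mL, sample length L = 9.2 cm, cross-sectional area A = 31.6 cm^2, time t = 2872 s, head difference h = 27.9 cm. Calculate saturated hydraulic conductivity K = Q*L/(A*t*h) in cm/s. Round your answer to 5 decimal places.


Step 1: K = Q * L / (A * t * h)
Step 2: Numerator = 359.2 * 9.2 = 3304.64
Step 3: Denominator = 31.6 * 2872 * 27.9 = 2532070.08
Step 4: K = 3304.64 / 2532070.08 = 0.00131 cm/s

0.00131


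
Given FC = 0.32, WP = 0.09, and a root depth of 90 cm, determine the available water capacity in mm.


Step 1: Available water = (FC - WP) * depth * 10
Step 2: AW = (0.32 - 0.09) * 90 * 10
Step 3: AW = 0.23 * 90 * 10
Step 4: AW = 207.0 mm

207.0


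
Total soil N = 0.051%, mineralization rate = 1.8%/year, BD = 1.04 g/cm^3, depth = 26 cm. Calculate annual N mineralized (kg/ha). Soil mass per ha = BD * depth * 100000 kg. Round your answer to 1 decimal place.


Step 1: Soil mass per ha = BD * depth * 100000 = 1.04 * 26 * 100000 = 2704000 kg
Step 2: Total N pool = soil mass * N%/100 = 2704000 * 0.051/100 = 1379.04 kg/ha
Step 3: N mineralized = N pool * rate%/100 = 1379.04 * 1.8/100 = 24.8 kg/ha/yr

24.8


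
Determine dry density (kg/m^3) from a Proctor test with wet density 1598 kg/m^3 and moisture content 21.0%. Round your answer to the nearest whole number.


Step 1: Dry density = wet density / (1 + w/100)
Step 2: Dry density = 1598 / (1 + 21.0/100)
Step 3: Dry density = 1598 / 1.21
Step 4: Dry density = 1321 kg/m^3

1321


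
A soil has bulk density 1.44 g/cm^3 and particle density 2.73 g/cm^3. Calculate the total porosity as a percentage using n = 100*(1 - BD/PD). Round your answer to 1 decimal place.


Step 1: Formula: n = 100 * (1 - BD / PD)
Step 2: n = 100 * (1 - 1.44 / 2.73)
Step 3: n = 100 * (1 - 0.52747)
Step 4: n = 47.3%

47.3


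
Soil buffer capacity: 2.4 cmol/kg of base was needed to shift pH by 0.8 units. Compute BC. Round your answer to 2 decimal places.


Step 1: BC = change in base / change in pH
Step 2: BC = 2.4 / 0.8
Step 3: BC = 3.0 cmol/(kg*pH unit)

3.0


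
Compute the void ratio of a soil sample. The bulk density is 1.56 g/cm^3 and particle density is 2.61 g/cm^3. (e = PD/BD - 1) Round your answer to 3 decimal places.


Step 1: e = PD / BD - 1
Step 2: e = 2.61 / 1.56 - 1
Step 3: e = 1.67308 - 1
Step 4: e = 0.673

0.673


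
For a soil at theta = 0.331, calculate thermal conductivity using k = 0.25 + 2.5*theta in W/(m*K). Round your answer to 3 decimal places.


Step 1: k = 0.25 + 2.5 * theta
Step 2: k = 0.25 + 2.5 * 0.331
Step 3: k = 0.25 + 0.828
Step 4: k = 1.078 W/(m*K)

1.078


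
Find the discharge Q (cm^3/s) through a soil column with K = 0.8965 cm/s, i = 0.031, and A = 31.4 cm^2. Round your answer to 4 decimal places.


Step 1: Apply Darcy's law: Q = K * i * A
Step 2: Q = 0.8965 * 0.031 * 31.4
Step 3: Q = 0.8727 cm^3/s

0.8727


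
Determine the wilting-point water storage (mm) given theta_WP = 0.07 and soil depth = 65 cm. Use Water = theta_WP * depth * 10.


Step 1: Water (mm) = theta_WP * depth * 10
Step 2: Water = 0.07 * 65 * 10
Step 3: Water = 45.5 mm

45.5


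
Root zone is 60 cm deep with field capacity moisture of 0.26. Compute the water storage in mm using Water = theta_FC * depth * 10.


Step 1: Water (mm) = theta_FC * depth (cm) * 10
Step 2: Water = 0.26 * 60 * 10
Step 3: Water = 156.0 mm

156.0


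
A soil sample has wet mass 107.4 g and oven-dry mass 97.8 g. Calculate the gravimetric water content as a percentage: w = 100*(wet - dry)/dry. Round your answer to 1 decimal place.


Step 1: Water mass = wet - dry = 107.4 - 97.8 = 9.6 g
Step 2: w = 100 * water mass / dry mass
Step 3: w = 100 * 9.6 / 97.8 = 9.8%

9.8


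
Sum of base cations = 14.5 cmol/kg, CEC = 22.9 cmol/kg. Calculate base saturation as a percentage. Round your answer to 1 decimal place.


Step 1: BS = 100 * (sum of bases) / CEC
Step 2: BS = 100 * 14.5 / 22.9
Step 3: BS = 63.3%

63.3


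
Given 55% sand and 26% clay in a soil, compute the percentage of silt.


Step 1: sand + silt + clay = 100%
Step 2: silt = 100 - sand - clay
Step 3: silt = 100 - 55 - 26
Step 4: silt = 19%

19


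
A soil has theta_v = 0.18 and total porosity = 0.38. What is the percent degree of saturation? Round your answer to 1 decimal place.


Step 1: S = 100 * theta_v / n
Step 2: S = 100 * 0.18 / 0.38
Step 3: S = 47.4%

47.4


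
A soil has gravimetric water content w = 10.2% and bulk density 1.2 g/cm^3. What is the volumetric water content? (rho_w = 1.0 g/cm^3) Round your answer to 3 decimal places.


Step 1: theta = (w / 100) * BD / rho_w
Step 2: theta = (10.2 / 100) * 1.2 / 1.0
Step 3: theta = 0.102 * 1.2
Step 4: theta = 0.122

0.122


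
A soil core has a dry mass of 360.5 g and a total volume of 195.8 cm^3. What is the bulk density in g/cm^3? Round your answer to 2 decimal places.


Step 1: Identify the formula: BD = dry mass / volume
Step 2: Substitute values: BD = 360.5 / 195.8
Step 3: BD = 1.84 g/cm^3

1.84


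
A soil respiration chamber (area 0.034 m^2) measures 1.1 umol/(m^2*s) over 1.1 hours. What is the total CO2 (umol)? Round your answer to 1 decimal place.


Step 1: Convert time to seconds: 1.1 hr * 3600 = 3960.0 s
Step 2: Total = flux * area * time_s
Step 3: Total = 1.1 * 0.034 * 3960.0
Step 4: Total = 148.1 umol

148.1


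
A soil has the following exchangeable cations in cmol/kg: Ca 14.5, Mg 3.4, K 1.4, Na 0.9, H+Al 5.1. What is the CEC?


Step 1: CEC = Ca + Mg + K + Na + (H+Al)
Step 2: CEC = 14.5 + 3.4 + 1.4 + 0.9 + 5.1
Step 3: CEC = 25.3 cmol/kg

25.3


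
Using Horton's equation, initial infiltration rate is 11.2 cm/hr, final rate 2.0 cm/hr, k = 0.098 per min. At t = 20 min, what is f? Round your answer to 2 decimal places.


Step 1: f = fc + (f0 - fc) * exp(-k * t)
Step 2: exp(-0.098 * 20) = 0.140858
Step 3: f = 2.0 + (11.2 - 2.0) * 0.140858
Step 4: f = 2.0 + 9.2 * 0.140858
Step 5: f = 3.3 cm/hr

3.3


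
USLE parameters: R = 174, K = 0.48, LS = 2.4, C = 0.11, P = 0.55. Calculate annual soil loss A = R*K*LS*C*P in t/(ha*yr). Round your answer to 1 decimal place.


Step 1: A = R * K * LS * C * P
Step 2: R * K = 174 * 0.48 = 83.52
Step 3: (R*K) * LS = 83.52 * 2.4 = 200.448
Step 4: * C * P = 200.448 * 0.11 * 0.55 = 12.1
Step 5: A = 12.1 t/(ha*yr)

12.1


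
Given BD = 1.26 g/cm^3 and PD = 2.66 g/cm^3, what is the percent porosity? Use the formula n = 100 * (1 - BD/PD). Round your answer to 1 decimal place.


Step 1: Formula: n = 100 * (1 - BD / PD)
Step 2: n = 100 * (1 - 1.26 / 2.66)
Step 3: n = 100 * (1 - 0.47368)
Step 4: n = 52.6%

52.6


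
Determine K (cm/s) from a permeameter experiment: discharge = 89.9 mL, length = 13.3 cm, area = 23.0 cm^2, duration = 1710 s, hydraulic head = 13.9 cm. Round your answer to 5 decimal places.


Step 1: K = Q * L / (A * t * h)
Step 2: Numerator = 89.9 * 13.3 = 1195.67
Step 3: Denominator = 23.0 * 1710 * 13.9 = 546687.0
Step 4: K = 1195.67 / 546687.0 = 0.00219 cm/s

0.00219


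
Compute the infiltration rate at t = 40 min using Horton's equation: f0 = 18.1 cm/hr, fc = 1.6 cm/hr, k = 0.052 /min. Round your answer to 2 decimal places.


Step 1: f = fc + (f0 - fc) * exp(-k * t)
Step 2: exp(-0.052 * 40) = 0.12493
Step 3: f = 1.6 + (18.1 - 1.6) * 0.12493
Step 4: f = 1.6 + 16.5 * 0.12493
Step 5: f = 3.66 cm/hr

3.66


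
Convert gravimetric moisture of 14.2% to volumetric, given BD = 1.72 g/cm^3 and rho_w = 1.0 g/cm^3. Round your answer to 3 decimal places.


Step 1: theta = (w / 100) * BD / rho_w
Step 2: theta = (14.2 / 100) * 1.72 / 1.0
Step 3: theta = 0.142 * 1.72
Step 4: theta = 0.244

0.244


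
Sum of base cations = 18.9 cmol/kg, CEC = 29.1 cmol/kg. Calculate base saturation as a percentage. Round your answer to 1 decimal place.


Step 1: BS = 100 * (sum of bases) / CEC
Step 2: BS = 100 * 18.9 / 29.1
Step 3: BS = 64.9%

64.9


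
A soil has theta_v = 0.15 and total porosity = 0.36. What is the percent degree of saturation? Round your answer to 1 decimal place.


Step 1: S = 100 * theta_v / n
Step 2: S = 100 * 0.15 / 0.36
Step 3: S = 41.7%

41.7


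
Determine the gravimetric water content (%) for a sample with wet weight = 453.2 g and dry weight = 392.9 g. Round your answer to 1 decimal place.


Step 1: Water mass = wet - dry = 453.2 - 392.9 = 60.3 g
Step 2: w = 100 * water mass / dry mass
Step 3: w = 100 * 60.3 / 392.9 = 15.3%

15.3


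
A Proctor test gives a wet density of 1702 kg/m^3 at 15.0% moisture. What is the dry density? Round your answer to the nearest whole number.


Step 1: Dry density = wet density / (1 + w/100)
Step 2: Dry density = 1702 / (1 + 15.0/100)
Step 3: Dry density = 1702 / 1.15
Step 4: Dry density = 1480 kg/m^3

1480


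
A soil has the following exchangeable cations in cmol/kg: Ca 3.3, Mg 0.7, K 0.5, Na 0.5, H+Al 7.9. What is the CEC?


Step 1: CEC = Ca + Mg + K + Na + (H+Al)
Step 2: CEC = 3.3 + 0.7 + 0.5 + 0.5 + 7.9
Step 3: CEC = 12.9 cmol/kg

12.9


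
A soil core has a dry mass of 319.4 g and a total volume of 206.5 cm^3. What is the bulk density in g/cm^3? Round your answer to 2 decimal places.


Step 1: Identify the formula: BD = dry mass / volume
Step 2: Substitute values: BD = 319.4 / 206.5
Step 3: BD = 1.55 g/cm^3

1.55


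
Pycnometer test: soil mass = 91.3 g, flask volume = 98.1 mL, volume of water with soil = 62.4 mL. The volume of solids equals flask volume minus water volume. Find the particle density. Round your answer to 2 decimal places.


Step 1: Volume of solids = flask volume - water volume with soil
Step 2: V_solids = 98.1 - 62.4 = 35.7 mL
Step 3: Particle density = mass / V_solids = 91.3 / 35.7 = 2.56 g/cm^3

2.56


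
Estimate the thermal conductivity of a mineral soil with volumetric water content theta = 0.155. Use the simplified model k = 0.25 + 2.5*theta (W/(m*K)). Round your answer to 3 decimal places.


Step 1: k = 0.25 + 2.5 * theta
Step 2: k = 0.25 + 2.5 * 0.155
Step 3: k = 0.25 + 0.388
Step 4: k = 0.638 W/(m*K)

0.638


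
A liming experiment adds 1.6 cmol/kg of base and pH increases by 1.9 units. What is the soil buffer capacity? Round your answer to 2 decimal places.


Step 1: BC = change in base / change in pH
Step 2: BC = 1.6 / 1.9
Step 3: BC = 0.84 cmol/(kg*pH unit)

0.84


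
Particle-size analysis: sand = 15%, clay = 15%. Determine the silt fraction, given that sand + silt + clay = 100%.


Step 1: sand + silt + clay = 100%
Step 2: silt = 100 - sand - clay
Step 3: silt = 100 - 15 - 15
Step 4: silt = 70%

70


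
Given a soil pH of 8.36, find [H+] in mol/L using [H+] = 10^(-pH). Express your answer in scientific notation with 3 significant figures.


Step 1: [H+] = 10^(-pH)
Step 2: [H+] = 10^(-8.36)
Step 3: [H+] = 4.37e-09 mol/L

4.37e-09


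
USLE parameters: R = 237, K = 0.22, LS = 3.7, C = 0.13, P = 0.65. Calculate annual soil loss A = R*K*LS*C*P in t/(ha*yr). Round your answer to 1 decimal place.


Step 1: A = R * K * LS * C * P
Step 2: R * K = 237 * 0.22 = 52.14
Step 3: (R*K) * LS = 52.14 * 3.7 = 192.918
Step 4: * C * P = 192.918 * 0.13 * 0.65 = 16.3
Step 5: A = 16.3 t/(ha*yr)

16.3


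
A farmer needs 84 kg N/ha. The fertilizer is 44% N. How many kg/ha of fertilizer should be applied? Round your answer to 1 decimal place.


Step 1: Fertilizer rate = target N / (N content / 100)
Step 2: Rate = 84 / (44 / 100)
Step 3: Rate = 84 / 0.44
Step 4: Rate = 190.9 kg/ha

190.9


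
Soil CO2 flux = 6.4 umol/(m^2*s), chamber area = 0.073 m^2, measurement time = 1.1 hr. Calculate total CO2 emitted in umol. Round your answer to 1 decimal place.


Step 1: Convert time to seconds: 1.1 hr * 3600 = 3960.0 s
Step 2: Total = flux * area * time_s
Step 3: Total = 6.4 * 0.073 * 3960.0
Step 4: Total = 1850.1 umol

1850.1


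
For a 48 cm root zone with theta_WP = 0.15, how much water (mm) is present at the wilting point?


Step 1: Water (mm) = theta_WP * depth * 10
Step 2: Water = 0.15 * 48 * 10
Step 3: Water = 72.0 mm

72.0


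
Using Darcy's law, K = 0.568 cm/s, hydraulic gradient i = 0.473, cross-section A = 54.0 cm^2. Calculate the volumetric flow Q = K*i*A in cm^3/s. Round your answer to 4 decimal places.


Step 1: Apply Darcy's law: Q = K * i * A
Step 2: Q = 0.568 * 0.473 * 54.0
Step 3: Q = 14.5079 cm^3/s

14.5079


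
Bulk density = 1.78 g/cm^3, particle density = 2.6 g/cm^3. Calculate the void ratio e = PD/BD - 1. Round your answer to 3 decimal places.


Step 1: e = PD / BD - 1
Step 2: e = 2.6 / 1.78 - 1
Step 3: e = 1.46067 - 1
Step 4: e = 0.461

0.461


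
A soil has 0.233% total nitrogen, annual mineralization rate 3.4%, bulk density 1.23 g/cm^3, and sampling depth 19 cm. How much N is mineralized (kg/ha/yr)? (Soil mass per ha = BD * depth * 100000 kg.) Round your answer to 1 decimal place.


Step 1: Soil mass per ha = BD * depth * 100000 = 1.23 * 19 * 100000 = 2337000 kg
Step 2: Total N pool = soil mass * N%/100 = 2337000 * 0.233/100 = 5445.21 kg/ha
Step 3: N mineralized = N pool * rate%/100 = 5445.21 * 3.4/100 = 185.1 kg/ha/yr

185.1


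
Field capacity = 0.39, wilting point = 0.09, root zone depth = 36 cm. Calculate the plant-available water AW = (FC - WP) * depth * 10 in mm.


Step 1: Available water = (FC - WP) * depth * 10
Step 2: AW = (0.39 - 0.09) * 36 * 10
Step 3: AW = 0.3 * 36 * 10
Step 4: AW = 108.0 mm

108.0


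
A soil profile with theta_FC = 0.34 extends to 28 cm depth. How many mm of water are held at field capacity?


Step 1: Water (mm) = theta_FC * depth (cm) * 10
Step 2: Water = 0.34 * 28 * 10
Step 3: Water = 95.2 mm

95.2


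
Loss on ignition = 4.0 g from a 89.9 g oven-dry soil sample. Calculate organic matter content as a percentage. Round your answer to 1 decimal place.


Step 1: OM% = 100 * LOI / sample mass
Step 2: OM = 100 * 4.0 / 89.9
Step 3: OM = 4.4%

4.4


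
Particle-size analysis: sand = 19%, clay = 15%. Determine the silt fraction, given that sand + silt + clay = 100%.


Step 1: sand + silt + clay = 100%
Step 2: silt = 100 - sand - clay
Step 3: silt = 100 - 19 - 15
Step 4: silt = 66%

66


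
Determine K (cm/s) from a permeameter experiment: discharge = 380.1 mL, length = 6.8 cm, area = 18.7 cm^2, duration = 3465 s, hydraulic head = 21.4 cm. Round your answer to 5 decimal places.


Step 1: K = Q * L / (A * t * h)
Step 2: Numerator = 380.1 * 6.8 = 2584.68
Step 3: Denominator = 18.7 * 3465 * 21.4 = 1386623.7
Step 4: K = 2584.68 / 1386623.7 = 0.00186 cm/s

0.00186


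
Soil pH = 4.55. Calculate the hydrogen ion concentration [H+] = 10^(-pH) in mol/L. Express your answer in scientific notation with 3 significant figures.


Step 1: [H+] = 10^(-pH)
Step 2: [H+] = 10^(-4.55)
Step 3: [H+] = 2.82e-05 mol/L

2.82e-05


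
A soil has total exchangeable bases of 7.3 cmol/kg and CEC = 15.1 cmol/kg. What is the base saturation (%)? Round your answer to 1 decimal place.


Step 1: BS = 100 * (sum of bases) / CEC
Step 2: BS = 100 * 7.3 / 15.1
Step 3: BS = 48.3%

48.3


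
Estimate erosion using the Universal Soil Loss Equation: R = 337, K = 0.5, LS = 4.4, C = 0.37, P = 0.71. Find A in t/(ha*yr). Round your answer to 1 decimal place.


Step 1: A = R * K * LS * C * P
Step 2: R * K = 337 * 0.5 = 168.5
Step 3: (R*K) * LS = 168.5 * 4.4 = 741.4
Step 4: * C * P = 741.4 * 0.37 * 0.71 = 194.8
Step 5: A = 194.8 t/(ha*yr)

194.8


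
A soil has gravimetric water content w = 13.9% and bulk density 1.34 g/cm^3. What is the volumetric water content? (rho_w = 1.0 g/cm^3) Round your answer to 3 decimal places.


Step 1: theta = (w / 100) * BD / rho_w
Step 2: theta = (13.9 / 100) * 1.34 / 1.0
Step 3: theta = 0.139 * 1.34
Step 4: theta = 0.186

0.186


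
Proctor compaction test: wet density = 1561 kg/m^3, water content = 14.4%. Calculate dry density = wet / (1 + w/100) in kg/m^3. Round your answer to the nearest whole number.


Step 1: Dry density = wet density / (1 + w/100)
Step 2: Dry density = 1561 / (1 + 14.4/100)
Step 3: Dry density = 1561 / 1.144
Step 4: Dry density = 1365 kg/m^3

1365


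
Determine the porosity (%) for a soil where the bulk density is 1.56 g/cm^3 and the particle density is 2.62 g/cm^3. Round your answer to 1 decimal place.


Step 1: Formula: n = 100 * (1 - BD / PD)
Step 2: n = 100 * (1 - 1.56 / 2.62)
Step 3: n = 100 * (1 - 0.59542)
Step 4: n = 40.5%

40.5


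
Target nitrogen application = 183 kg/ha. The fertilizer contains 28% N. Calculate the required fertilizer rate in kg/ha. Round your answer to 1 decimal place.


Step 1: Fertilizer rate = target N / (N content / 100)
Step 2: Rate = 183 / (28 / 100)
Step 3: Rate = 183 / 0.28
Step 4: Rate = 653.6 kg/ha

653.6


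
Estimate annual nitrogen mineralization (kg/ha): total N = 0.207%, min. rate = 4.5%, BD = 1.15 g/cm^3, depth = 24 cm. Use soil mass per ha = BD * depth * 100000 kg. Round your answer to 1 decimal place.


Step 1: Soil mass per ha = BD * depth * 100000 = 1.15 * 24 * 100000 = 2760000 kg
Step 2: Total N pool = soil mass * N%/100 = 2760000 * 0.207/100 = 5713.2 kg/ha
Step 3: N mineralized = N pool * rate%/100 = 5713.2 * 4.5/100 = 257.1 kg/ha/yr

257.1


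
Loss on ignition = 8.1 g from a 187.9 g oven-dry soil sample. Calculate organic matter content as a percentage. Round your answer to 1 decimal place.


Step 1: OM% = 100 * LOI / sample mass
Step 2: OM = 100 * 8.1 / 187.9
Step 3: OM = 4.3%

4.3


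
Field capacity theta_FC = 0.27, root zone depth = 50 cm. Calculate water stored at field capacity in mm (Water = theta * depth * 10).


Step 1: Water (mm) = theta_FC * depth (cm) * 10
Step 2: Water = 0.27 * 50 * 10
Step 3: Water = 135.0 mm

135.0


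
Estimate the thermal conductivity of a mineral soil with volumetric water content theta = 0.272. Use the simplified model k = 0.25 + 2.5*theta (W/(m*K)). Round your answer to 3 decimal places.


Step 1: k = 0.25 + 2.5 * theta
Step 2: k = 0.25 + 2.5 * 0.272
Step 3: k = 0.25 + 0.68
Step 4: k = 0.93 W/(m*K)

0.93


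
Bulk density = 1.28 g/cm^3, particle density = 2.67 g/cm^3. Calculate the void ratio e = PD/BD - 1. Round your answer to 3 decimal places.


Step 1: e = PD / BD - 1
Step 2: e = 2.67 / 1.28 - 1
Step 3: e = 2.08594 - 1
Step 4: e = 1.086

1.086


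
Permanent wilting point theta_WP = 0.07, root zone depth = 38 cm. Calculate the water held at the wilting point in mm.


Step 1: Water (mm) = theta_WP * depth * 10
Step 2: Water = 0.07 * 38 * 10
Step 3: Water = 26.6 mm

26.6


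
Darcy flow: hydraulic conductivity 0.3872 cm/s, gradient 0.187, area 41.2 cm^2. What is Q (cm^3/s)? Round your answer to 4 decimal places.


Step 1: Apply Darcy's law: Q = K * i * A
Step 2: Q = 0.3872 * 0.187 * 41.2
Step 3: Q = 2.9831 cm^3/s

2.9831


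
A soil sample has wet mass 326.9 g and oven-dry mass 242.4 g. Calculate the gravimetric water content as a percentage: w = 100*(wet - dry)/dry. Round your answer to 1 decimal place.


Step 1: Water mass = wet - dry = 326.9 - 242.4 = 84.5 g
Step 2: w = 100 * water mass / dry mass
Step 3: w = 100 * 84.5 / 242.4 = 34.9%

34.9


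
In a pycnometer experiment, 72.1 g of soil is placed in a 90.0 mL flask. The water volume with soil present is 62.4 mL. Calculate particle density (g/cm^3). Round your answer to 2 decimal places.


Step 1: Volume of solids = flask volume - water volume with soil
Step 2: V_solids = 90.0 - 62.4 = 27.6 mL
Step 3: Particle density = mass / V_solids = 72.1 / 27.6 = 2.61 g/cm^3

2.61


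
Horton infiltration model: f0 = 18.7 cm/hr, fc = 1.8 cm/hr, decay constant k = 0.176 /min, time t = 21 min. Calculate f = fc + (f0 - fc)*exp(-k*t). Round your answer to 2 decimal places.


Step 1: f = fc + (f0 - fc) * exp(-k * t)
Step 2: exp(-0.176 * 21) = 0.024823
Step 3: f = 1.8 + (18.7 - 1.8) * 0.024823
Step 4: f = 1.8 + 16.9 * 0.024823
Step 5: f = 2.22 cm/hr

2.22


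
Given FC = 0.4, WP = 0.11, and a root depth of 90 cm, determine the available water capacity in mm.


Step 1: Available water = (FC - WP) * depth * 10
Step 2: AW = (0.4 - 0.11) * 90 * 10
Step 3: AW = 0.29 * 90 * 10
Step 4: AW = 261.0 mm

261.0


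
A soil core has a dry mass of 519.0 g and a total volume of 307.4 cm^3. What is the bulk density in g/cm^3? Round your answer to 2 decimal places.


Step 1: Identify the formula: BD = dry mass / volume
Step 2: Substitute values: BD = 519.0 / 307.4
Step 3: BD = 1.69 g/cm^3

1.69


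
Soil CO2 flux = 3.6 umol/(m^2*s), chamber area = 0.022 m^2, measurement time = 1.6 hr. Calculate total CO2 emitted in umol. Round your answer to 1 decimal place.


Step 1: Convert time to seconds: 1.6 hr * 3600 = 5760.0 s
Step 2: Total = flux * area * time_s
Step 3: Total = 3.6 * 0.022 * 5760.0
Step 4: Total = 456.2 umol

456.2


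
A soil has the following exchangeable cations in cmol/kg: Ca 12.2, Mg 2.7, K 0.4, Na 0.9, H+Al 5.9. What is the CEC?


Step 1: CEC = Ca + Mg + K + Na + (H+Al)
Step 2: CEC = 12.2 + 2.7 + 0.4 + 0.9 + 5.9
Step 3: CEC = 22.1 cmol/kg

22.1


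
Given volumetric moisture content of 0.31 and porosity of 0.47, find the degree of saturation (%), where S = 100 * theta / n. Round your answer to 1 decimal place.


Step 1: S = 100 * theta_v / n
Step 2: S = 100 * 0.31 / 0.47
Step 3: S = 66.0%

66.0


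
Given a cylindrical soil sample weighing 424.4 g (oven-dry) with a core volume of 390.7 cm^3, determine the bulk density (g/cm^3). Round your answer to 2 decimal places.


Step 1: Identify the formula: BD = dry mass / volume
Step 2: Substitute values: BD = 424.4 / 390.7
Step 3: BD = 1.09 g/cm^3

1.09


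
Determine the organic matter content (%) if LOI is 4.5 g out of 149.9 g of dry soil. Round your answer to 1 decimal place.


Step 1: OM% = 100 * LOI / sample mass
Step 2: OM = 100 * 4.5 / 149.9
Step 3: OM = 3.0%

3.0


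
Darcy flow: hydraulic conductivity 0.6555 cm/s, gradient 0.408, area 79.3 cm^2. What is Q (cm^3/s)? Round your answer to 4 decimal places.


Step 1: Apply Darcy's law: Q = K * i * A
Step 2: Q = 0.6555 * 0.408 * 79.3
Step 3: Q = 21.2083 cm^3/s

21.2083
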